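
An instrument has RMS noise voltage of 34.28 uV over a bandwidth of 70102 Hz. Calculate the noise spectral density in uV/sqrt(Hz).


Noise spectral density = Vrms / sqrt(BW).
NSD = 34.28 / sqrt(70102)
NSD = 34.28 / 264.7678
NSD = 0.1295 uV/sqrt(Hz)

0.1295 uV/sqrt(Hz)


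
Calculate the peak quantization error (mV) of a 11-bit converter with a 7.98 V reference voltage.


The maximum quantization error is +/- LSB/2.
LSB = Vref / 2^n = 7.98 / 2048 = 0.00389648 V
Max error = LSB / 2 = 0.00389648 / 2 = 0.00194824 V
Max error = 1.9482 mV

1.9482 mV


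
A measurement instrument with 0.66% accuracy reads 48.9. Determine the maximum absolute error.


Absolute error = (accuracy% / 100) * reading.
Error = (0.66 / 100) * 48.9
Error = 0.0066 * 48.9
Error = 0.3227

0.3227


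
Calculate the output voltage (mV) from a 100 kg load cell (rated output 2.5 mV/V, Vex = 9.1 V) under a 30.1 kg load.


Vout = rated_output * Vex * (load / capacity).
Vout = 2.5 * 9.1 * (30.1 / 100)
Vout = 2.5 * 9.1 * 0.301
Vout = 6.848 mV

6.848 mV


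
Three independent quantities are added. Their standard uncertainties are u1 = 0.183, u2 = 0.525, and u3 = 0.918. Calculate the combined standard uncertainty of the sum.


For a sum of independent quantities, uc = sqrt(u1^2 + u2^2 + u3^2).
uc = sqrt(0.183^2 + 0.525^2 + 0.918^2)
uc = sqrt(0.033489 + 0.275625 + 0.842724)
uc = 1.0732

1.0732


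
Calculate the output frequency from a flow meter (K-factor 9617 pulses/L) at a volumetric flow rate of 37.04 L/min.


Frequency = K * Q / 60 (converting L/min to L/s).
f = 9617 * 37.04 / 60
f = 356213.68 / 60
f = 5936.89 Hz

5936.89 Hz


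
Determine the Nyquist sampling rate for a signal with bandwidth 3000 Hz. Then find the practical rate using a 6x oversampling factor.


By Nyquist theorem, fs_min = 2 * fmax.
fs_min = 2 * 3000 = 6000 Hz
Practical rate = 6 * fs_min = 6 * 6000 = 36000 Hz

fs_min = 6000 Hz, fs_practical = 36000 Hz


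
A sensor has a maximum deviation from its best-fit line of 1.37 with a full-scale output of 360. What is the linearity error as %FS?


Linearity error = (max deviation / full scale) * 100%.
Linearity = (1.37 / 360) * 100
Linearity = 0.381 %FS

0.381 %FS


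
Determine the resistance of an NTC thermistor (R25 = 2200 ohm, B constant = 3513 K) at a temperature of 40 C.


NTC thermistor equation: Rt = R25 * exp(B * (1/T - 1/T25)).
T in Kelvin: 313.15 K, T25 = 298.15 K
1/T - 1/T25 = 1/313.15 - 1/298.15 = -0.00016066
B * (1/T - 1/T25) = 3513 * -0.00016066 = -0.5644
Rt = 2200 * exp(-0.5644) = 1251.2 ohm

1251.2 ohm


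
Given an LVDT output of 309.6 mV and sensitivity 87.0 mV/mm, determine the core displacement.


Displacement = Vout / sensitivity.
d = 309.6 / 87.0
d = 3.559 mm

3.559 mm


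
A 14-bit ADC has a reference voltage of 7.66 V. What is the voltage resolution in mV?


The resolution (LSB) of an ADC is Vref / 2^n.
LSB = 7.66 / 2^14
LSB = 7.66 / 16384
LSB = 0.00046753 V = 0.4675293 mV

0.4675293 mV


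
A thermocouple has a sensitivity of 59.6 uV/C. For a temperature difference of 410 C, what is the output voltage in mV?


The thermocouple output V = sensitivity * dT.
V = 59.6 uV/C * 410 C
V = 24436.0 uV
V = 24.436 mV

24.436 mV


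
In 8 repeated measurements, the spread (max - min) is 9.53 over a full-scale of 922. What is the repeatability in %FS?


Repeatability = (spread / full scale) * 100%.
R = (9.53 / 922) * 100
R = 1.034 %FS

1.034 %FS


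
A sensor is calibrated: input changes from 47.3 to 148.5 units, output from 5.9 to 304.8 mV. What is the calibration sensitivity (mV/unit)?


Sensitivity = (y2 - y1) / (x2 - x1).
S = (304.8 - 5.9) / (148.5 - 47.3)
S = 298.9 / 101.2
S = 2.9536 mV/unit

2.9536 mV/unit


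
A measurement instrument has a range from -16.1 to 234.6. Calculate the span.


Span = upper range - lower range.
Span = 234.6 - (-16.1)
Span = 250.7

250.7


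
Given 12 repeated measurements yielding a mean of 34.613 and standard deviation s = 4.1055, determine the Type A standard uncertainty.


The standard uncertainty for Type A evaluation is u = s / sqrt(n).
u = 4.1055 / sqrt(12)
u = 4.1055 / 3.4641
u = 1.1852

1.1852


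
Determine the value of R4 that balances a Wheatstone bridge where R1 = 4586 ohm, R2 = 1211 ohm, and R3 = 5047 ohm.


At balance: R1*R4 = R2*R3, so R4 = R2*R3/R1.
R4 = 1211 * 5047 / 4586
R4 = 6111917 / 4586
R4 = 1332.73 ohm

1332.73 ohm


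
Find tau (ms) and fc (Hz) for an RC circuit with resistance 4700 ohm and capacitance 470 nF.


Time constant: tau = R * C.
tau = 4700 * 4.70e-07 = 0.002209 s
tau = 2.209 ms
Cutoff frequency: fc = 1 / (2*pi*R*C).
fc = 1 / (2*pi*0.002209) = 72.05 Hz

tau = 2.209 ms, fc = 72.05 Hz


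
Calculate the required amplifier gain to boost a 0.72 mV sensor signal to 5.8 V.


Gain = Vout / Vin (converting to same units).
G = 5.8 V / 0.72 mV
G = 5800.0 mV / 0.72 mV
G = 8055.56

8055.56


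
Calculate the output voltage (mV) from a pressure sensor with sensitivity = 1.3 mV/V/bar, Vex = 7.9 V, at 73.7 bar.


Output = sensitivity * Vex * P.
Vout = 1.3 * 7.9 * 73.7
Vout = 10.27 * 73.7
Vout = 756.9 mV

756.9 mV


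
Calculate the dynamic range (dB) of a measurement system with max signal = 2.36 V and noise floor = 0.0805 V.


Dynamic range = 20 * log10(Vmax / Vnoise).
DR = 20 * log10(2.36 / 0.0805)
DR = 20 * log10(29.32)
DR = 29.34 dB

29.34 dB


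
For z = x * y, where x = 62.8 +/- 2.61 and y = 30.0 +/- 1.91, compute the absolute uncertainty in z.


For a product z = x*y, the relative uncertainty is:
uz/z = sqrt((ux/x)^2 + (uy/y)^2)
Relative uncertainties: ux/x = 2.61/62.8 = 0.041561
uy/y = 1.91/30.0 = 0.063667
z = 62.8 * 30.0 = 1884.0
uz = 1884.0 * sqrt(0.041561^2 + 0.063667^2) = 143.242

143.242


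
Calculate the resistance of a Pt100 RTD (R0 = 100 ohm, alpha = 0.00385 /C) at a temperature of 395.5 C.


The RTD equation: Rt = R0 * (1 + alpha * T).
Rt = 100 * (1 + 0.00385 * 395.5)
Rt = 100 * (1 + 1.522675)
Rt = 100 * 2.522675
Rt = 252.268 ohm

252.268 ohm


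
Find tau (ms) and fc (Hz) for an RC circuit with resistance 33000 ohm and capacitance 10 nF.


Time constant: tau = R * C.
tau = 33000 * 1.00e-08 = 0.00033 s
tau = 0.33 ms
Cutoff frequency: fc = 1 / (2*pi*R*C).
fc = 1 / (2*pi*0.00033) = 482.29 Hz

tau = 0.33 ms, fc = 482.29 Hz


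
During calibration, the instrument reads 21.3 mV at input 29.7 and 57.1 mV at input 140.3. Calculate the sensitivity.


Sensitivity = (y2 - y1) / (x2 - x1).
S = (57.1 - 21.3) / (140.3 - 29.7)
S = 35.8 / 110.6
S = 0.3237 mV/unit

0.3237 mV/unit


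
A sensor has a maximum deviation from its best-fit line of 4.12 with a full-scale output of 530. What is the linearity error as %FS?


Linearity error = (max deviation / full scale) * 100%.
Linearity = (4.12 / 530) * 100
Linearity = 0.777 %FS

0.777 %FS


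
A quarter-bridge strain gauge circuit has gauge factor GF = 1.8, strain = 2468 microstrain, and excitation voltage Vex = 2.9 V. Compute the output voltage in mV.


Quarter bridge output: Vout = (GF * epsilon * Vex) / 4.
Vout = (1.8 * 2468e-6 * 2.9) / 4
Vout = 0.01288296 / 4 V
Vout = 0.00322074 V = 3.2207 mV

3.2207 mV


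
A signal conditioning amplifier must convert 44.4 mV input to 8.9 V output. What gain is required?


Gain = Vout / Vin (converting to same units).
G = 8.9 V / 44.4 mV
G = 8900.0 mV / 44.4 mV
G = 200.45

200.45


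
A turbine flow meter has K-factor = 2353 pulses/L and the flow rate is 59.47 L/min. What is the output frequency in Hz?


Frequency = K * Q / 60 (converting L/min to L/s).
f = 2353 * 59.47 / 60
f = 139932.91 / 60
f = 2332.22 Hz

2332.22 Hz


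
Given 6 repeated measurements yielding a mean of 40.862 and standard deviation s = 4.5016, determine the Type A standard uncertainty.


The standard uncertainty for Type A evaluation is u = s / sqrt(n).
u = 4.5016 / sqrt(6)
u = 4.5016 / 2.4495
u = 1.8378

1.8378


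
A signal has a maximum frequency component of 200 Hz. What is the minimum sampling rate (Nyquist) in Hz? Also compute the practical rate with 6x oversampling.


By Nyquist theorem, fs_min = 2 * fmax.
fs_min = 2 * 200 = 400 Hz
Practical rate = 6 * fs_min = 6 * 400 = 2400 Hz

fs_min = 400 Hz, fs_practical = 2400 Hz


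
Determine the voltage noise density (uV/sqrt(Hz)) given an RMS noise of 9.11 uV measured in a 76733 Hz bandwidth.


Noise spectral density = Vrms / sqrt(BW).
NSD = 9.11 / sqrt(76733)
NSD = 9.11 / 277.0072
NSD = 0.0329 uV/sqrt(Hz)

0.0329 uV/sqrt(Hz)


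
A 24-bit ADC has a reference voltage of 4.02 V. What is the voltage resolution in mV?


The resolution (LSB) of an ADC is Vref / 2^n.
LSB = 4.02 / 2^24
LSB = 4.02 / 16777216
LSB = 2.4e-07 V = 0.00023961 mV

0.00023961 mV


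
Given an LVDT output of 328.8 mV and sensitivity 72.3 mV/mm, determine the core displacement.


Displacement = Vout / sensitivity.
d = 328.8 / 72.3
d = 4.548 mm

4.548 mm


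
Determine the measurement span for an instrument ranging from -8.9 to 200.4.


Span = upper range - lower range.
Span = 200.4 - (-8.9)
Span = 209.3

209.3


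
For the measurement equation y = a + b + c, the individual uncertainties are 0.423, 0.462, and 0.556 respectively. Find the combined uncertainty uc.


For a sum of independent quantities, uc = sqrt(u1^2 + u2^2 + u3^2).
uc = sqrt(0.423^2 + 0.462^2 + 0.556^2)
uc = sqrt(0.178929 + 0.213444 + 0.309136)
uc = 0.8376

0.8376


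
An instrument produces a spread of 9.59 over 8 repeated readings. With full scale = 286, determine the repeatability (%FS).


Repeatability = (spread / full scale) * 100%.
R = (9.59 / 286) * 100
R = 3.353 %FS

3.353 %FS


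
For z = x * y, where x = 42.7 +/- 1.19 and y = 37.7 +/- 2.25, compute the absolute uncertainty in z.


For a product z = x*y, the relative uncertainty is:
uz/z = sqrt((ux/x)^2 + (uy/y)^2)
Relative uncertainties: ux/x = 1.19/42.7 = 0.027869
uy/y = 2.25/37.7 = 0.059682
z = 42.7 * 37.7 = 1609.8
uz = 1609.8 * sqrt(0.027869^2 + 0.059682^2) = 106.033

106.033


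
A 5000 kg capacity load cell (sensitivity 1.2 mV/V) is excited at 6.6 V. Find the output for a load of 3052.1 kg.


Vout = rated_output * Vex * (load / capacity).
Vout = 1.2 * 6.6 * (3052.1 / 5000)
Vout = 1.2 * 6.6 * 0.61042
Vout = 4.835 mV

4.835 mV


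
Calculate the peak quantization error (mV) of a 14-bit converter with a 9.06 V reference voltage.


The maximum quantization error is +/- LSB/2.
LSB = Vref / 2^n = 9.06 / 16384 = 0.00055298 V
Max error = LSB / 2 = 0.00055298 / 2 = 0.00027649 V
Max error = 0.2765 mV

0.2765 mV


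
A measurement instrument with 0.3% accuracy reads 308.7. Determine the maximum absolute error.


Absolute error = (accuracy% / 100) * reading.
Error = (0.3 / 100) * 308.7
Error = 0.003 * 308.7
Error = 0.9261

0.9261


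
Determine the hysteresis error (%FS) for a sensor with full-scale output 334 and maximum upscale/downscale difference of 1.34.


Hysteresis = (max difference / full scale) * 100%.
H = (1.34 / 334) * 100
H = 0.401 %FS

0.401 %FS


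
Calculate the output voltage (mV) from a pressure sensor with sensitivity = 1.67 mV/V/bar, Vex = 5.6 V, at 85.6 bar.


Output = sensitivity * Vex * P.
Vout = 1.67 * 5.6 * 85.6
Vout = 9.352 * 85.6
Vout = 800.53 mV

800.53 mV


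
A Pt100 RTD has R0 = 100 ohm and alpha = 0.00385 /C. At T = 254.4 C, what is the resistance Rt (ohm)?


The RTD equation: Rt = R0 * (1 + alpha * T).
Rt = 100 * (1 + 0.00385 * 254.4)
Rt = 100 * (1 + 0.97944)
Rt = 100 * 1.97944
Rt = 197.944 ohm

197.944 ohm


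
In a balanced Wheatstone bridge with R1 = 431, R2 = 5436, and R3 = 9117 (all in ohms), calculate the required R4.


At balance: R1*R4 = R2*R3, so R4 = R2*R3/R1.
R4 = 5436 * 9117 / 431
R4 = 49560012 / 431
R4 = 114988.43 ohm

114988.43 ohm


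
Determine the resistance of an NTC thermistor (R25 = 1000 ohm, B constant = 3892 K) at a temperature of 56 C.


NTC thermistor equation: Rt = R25 * exp(B * (1/T - 1/T25)).
T in Kelvin: 329.15 K, T25 = 298.15 K
1/T - 1/T25 = 1/329.15 - 1/298.15 = -0.00031589
B * (1/T - 1/T25) = 3892 * -0.00031589 = -1.2294
Rt = 1000 * exp(-1.2294) = 292.5 ohm

292.5 ohm


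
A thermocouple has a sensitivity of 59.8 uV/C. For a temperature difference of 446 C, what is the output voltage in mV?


The thermocouple output V = sensitivity * dT.
V = 59.8 uV/C * 446 C
V = 26670.8 uV
V = 26.671 mV

26.671 mV


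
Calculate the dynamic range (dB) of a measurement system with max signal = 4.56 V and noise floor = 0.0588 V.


Dynamic range = 20 * log10(Vmax / Vnoise).
DR = 20 * log10(4.56 / 0.0588)
DR = 20 * log10(77.55)
DR = 37.79 dB

37.79 dB


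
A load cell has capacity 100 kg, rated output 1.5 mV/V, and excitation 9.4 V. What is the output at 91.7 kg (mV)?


Vout = rated_output * Vex * (load / capacity).
Vout = 1.5 * 9.4 * (91.7 / 100)
Vout = 1.5 * 9.4 * 0.917
Vout = 12.93 mV

12.93 mV


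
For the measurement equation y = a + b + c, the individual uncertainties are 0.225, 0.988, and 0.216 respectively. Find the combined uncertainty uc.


For a sum of independent quantities, uc = sqrt(u1^2 + u2^2 + u3^2).
uc = sqrt(0.225^2 + 0.988^2 + 0.216^2)
uc = sqrt(0.050625 + 0.976144 + 0.046656)
uc = 1.0361

1.0361


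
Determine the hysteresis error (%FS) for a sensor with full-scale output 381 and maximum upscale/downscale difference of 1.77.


Hysteresis = (max difference / full scale) * 100%.
H = (1.77 / 381) * 100
H = 0.465 %FS

0.465 %FS


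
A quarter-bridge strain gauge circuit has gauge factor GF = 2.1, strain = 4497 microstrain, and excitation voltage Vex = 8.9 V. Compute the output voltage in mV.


Quarter bridge output: Vout = (GF * epsilon * Vex) / 4.
Vout = (2.1 * 4497e-6 * 8.9) / 4
Vout = 0.08404893 / 4 V
Vout = 0.02101223 V = 21.0122 mV

21.0122 mV


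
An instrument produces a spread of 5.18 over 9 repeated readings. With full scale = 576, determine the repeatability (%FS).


Repeatability = (spread / full scale) * 100%.
R = (5.18 / 576) * 100
R = 0.899 %FS

0.899 %FS


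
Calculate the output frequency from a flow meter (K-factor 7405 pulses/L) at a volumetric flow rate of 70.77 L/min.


Frequency = K * Q / 60 (converting L/min to L/s).
f = 7405 * 70.77 / 60
f = 524051.85 / 60
f = 8734.2 Hz

8734.2 Hz


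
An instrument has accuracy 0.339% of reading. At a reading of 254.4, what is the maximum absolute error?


Absolute error = (accuracy% / 100) * reading.
Error = (0.339 / 100) * 254.4
Error = 0.00339 * 254.4
Error = 0.8624

0.8624


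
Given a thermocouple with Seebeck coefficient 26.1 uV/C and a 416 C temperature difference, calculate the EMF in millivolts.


The thermocouple output V = sensitivity * dT.
V = 26.1 uV/C * 416 C
V = 10857.6 uV
V = 10.858 mV

10.858 mV


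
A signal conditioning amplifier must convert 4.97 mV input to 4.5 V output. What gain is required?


Gain = Vout / Vin (converting to same units).
G = 4.5 V / 4.97 mV
G = 4500.0 mV / 4.97 mV
G = 905.43

905.43


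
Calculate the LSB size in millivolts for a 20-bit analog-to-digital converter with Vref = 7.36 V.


The resolution (LSB) of an ADC is Vref / 2^n.
LSB = 7.36 / 2^20
LSB = 7.36 / 1048576
LSB = 7.02e-06 V = 0.00701904 mV

0.00701904 mV


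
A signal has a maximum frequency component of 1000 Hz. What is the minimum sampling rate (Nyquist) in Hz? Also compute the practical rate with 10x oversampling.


By Nyquist theorem, fs_min = 2 * fmax.
fs_min = 2 * 1000 = 2000 Hz
Practical rate = 10 * fs_min = 10 * 2000 = 20000 Hz

fs_min = 2000 Hz, fs_practical = 20000 Hz


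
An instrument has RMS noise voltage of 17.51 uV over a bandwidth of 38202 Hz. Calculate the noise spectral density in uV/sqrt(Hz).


Noise spectral density = Vrms / sqrt(BW).
NSD = 17.51 / sqrt(38202)
NSD = 17.51 / 195.4533
NSD = 0.0896 uV/sqrt(Hz)

0.0896 uV/sqrt(Hz)


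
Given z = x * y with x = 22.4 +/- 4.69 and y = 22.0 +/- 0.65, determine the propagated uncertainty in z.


For a product z = x*y, the relative uncertainty is:
uz/z = sqrt((ux/x)^2 + (uy/y)^2)
Relative uncertainties: ux/x = 4.69/22.4 = 0.209375
uy/y = 0.65/22.0 = 0.029545
z = 22.4 * 22.0 = 492.8
uz = 492.8 * sqrt(0.209375^2 + 0.029545^2) = 104.202

104.202


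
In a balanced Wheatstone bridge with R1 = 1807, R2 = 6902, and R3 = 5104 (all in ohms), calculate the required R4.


At balance: R1*R4 = R2*R3, so R4 = R2*R3/R1.
R4 = 6902 * 5104 / 1807
R4 = 35227808 / 1807
R4 = 19495.19 ohm

19495.19 ohm


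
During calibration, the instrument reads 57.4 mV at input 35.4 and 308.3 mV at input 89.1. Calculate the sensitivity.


Sensitivity = (y2 - y1) / (x2 - x1).
S = (308.3 - 57.4) / (89.1 - 35.4)
S = 250.9 / 53.7
S = 4.6723 mV/unit

4.6723 mV/unit


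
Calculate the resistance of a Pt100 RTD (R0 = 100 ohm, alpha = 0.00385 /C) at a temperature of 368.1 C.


The RTD equation: Rt = R0 * (1 + alpha * T).
Rt = 100 * (1 + 0.00385 * 368.1)
Rt = 100 * (1 + 1.417185)
Rt = 100 * 2.417185
Rt = 241.719 ohm

241.719 ohm


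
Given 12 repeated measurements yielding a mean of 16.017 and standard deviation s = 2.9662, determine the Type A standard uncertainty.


The standard uncertainty for Type A evaluation is u = s / sqrt(n).
u = 2.9662 / sqrt(12)
u = 2.9662 / 3.4641
u = 0.8563

0.8563


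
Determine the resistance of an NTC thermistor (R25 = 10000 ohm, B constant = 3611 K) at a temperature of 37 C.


NTC thermistor equation: Rt = R25 * exp(B * (1/T - 1/T25)).
T in Kelvin: 310.15 K, T25 = 298.15 K
1/T - 1/T25 = 1/310.15 - 1/298.15 = -0.00012977
B * (1/T - 1/T25) = 3611 * -0.00012977 = -0.4686
Rt = 10000 * exp(-0.4686) = 6258.8 ohm

6258.8 ohm


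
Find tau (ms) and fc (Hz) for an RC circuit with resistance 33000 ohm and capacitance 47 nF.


Time constant: tau = R * C.
tau = 33000 * 4.70e-08 = 0.001551 s
tau = 1.551 ms
Cutoff frequency: fc = 1 / (2*pi*R*C).
fc = 1 / (2*pi*0.001551) = 102.61 Hz

tau = 1.551 ms, fc = 102.61 Hz


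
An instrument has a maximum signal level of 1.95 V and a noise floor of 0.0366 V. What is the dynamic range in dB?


Dynamic range = 20 * log10(Vmax / Vnoise).
DR = 20 * log10(1.95 / 0.0366)
DR = 20 * log10(53.28)
DR = 34.53 dB

34.53 dB


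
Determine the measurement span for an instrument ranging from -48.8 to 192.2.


Span = upper range - lower range.
Span = 192.2 - (-48.8)
Span = 241.0

241.0


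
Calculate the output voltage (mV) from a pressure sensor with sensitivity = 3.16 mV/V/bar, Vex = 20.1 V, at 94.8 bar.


Output = sensitivity * Vex * P.
Vout = 3.16 * 20.1 * 94.8
Vout = 63.516 * 94.8
Vout = 6021.32 mV

6021.32 mV


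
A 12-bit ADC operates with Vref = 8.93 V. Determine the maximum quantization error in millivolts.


The maximum quantization error is +/- LSB/2.
LSB = Vref / 2^n = 8.93 / 4096 = 0.00218018 V
Max error = LSB / 2 = 0.00218018 / 2 = 0.00109009 V
Max error = 1.0901 mV

1.0901 mV


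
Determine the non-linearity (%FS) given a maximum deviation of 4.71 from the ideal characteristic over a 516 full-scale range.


Linearity error = (max deviation / full scale) * 100%.
Linearity = (4.71 / 516) * 100
Linearity = 0.913 %FS

0.913 %FS


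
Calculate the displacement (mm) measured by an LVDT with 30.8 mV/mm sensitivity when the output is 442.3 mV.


Displacement = Vout / sensitivity.
d = 442.3 / 30.8
d = 14.36 mm

14.36 mm


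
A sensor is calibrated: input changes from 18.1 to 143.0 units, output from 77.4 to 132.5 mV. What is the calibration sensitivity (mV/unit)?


Sensitivity = (y2 - y1) / (x2 - x1).
S = (132.5 - 77.4) / (143.0 - 18.1)
S = 55.1 / 124.9
S = 0.4412 mV/unit

0.4412 mV/unit


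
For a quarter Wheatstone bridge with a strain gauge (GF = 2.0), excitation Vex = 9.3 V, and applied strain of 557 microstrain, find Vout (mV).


Quarter bridge output: Vout = (GF * epsilon * Vex) / 4.
Vout = (2.0 * 557e-6 * 9.3) / 4
Vout = 0.0103602 / 4 V
Vout = 0.00259005 V = 2.5901 mV

2.5901 mV


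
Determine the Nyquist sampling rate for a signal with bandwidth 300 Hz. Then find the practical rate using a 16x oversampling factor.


By Nyquist theorem, fs_min = 2 * fmax.
fs_min = 2 * 300 = 600 Hz
Practical rate = 16 * fs_min = 16 * 600 = 9600 Hz

fs_min = 600 Hz, fs_practical = 9600 Hz


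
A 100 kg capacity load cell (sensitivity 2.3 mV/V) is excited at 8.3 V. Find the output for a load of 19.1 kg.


Vout = rated_output * Vex * (load / capacity).
Vout = 2.3 * 8.3 * (19.1 / 100)
Vout = 2.3 * 8.3 * 0.191
Vout = 3.646 mV

3.646 mV


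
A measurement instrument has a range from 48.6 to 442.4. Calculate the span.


Span = upper range - lower range.
Span = 442.4 - (48.6)
Span = 393.8

393.8


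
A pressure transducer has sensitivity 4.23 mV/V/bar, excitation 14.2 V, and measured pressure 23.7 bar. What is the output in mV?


Output = sensitivity * Vex * P.
Vout = 4.23 * 14.2 * 23.7
Vout = 60.066 * 23.7
Vout = 1423.56 mV

1423.56 mV


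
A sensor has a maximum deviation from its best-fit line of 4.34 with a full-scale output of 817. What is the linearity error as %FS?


Linearity error = (max deviation / full scale) * 100%.
Linearity = (4.34 / 817) * 100
Linearity = 0.531 %FS

0.531 %FS


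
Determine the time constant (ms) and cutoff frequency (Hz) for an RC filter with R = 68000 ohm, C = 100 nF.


Time constant: tau = R * C.
tau = 68000 * 1.00e-07 = 0.0068 s
tau = 6.8 ms
Cutoff frequency: fc = 1 / (2*pi*R*C).
fc = 1 / (2*pi*0.0068) = 23.41 Hz

tau = 6.8 ms, fc = 23.41 Hz


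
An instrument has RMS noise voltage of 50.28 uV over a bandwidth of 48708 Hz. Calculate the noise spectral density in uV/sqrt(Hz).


Noise spectral density = Vrms / sqrt(BW).
NSD = 50.28 / sqrt(48708)
NSD = 50.28 / 220.6989
NSD = 0.2278 uV/sqrt(Hz)

0.2278 uV/sqrt(Hz)


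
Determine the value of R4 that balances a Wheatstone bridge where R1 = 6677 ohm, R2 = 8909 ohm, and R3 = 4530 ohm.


At balance: R1*R4 = R2*R3, so R4 = R2*R3/R1.
R4 = 8909 * 4530 / 6677
R4 = 40357770 / 6677
R4 = 6044.3 ohm

6044.3 ohm


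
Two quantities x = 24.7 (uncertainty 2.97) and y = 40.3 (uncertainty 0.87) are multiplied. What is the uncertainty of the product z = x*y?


For a product z = x*y, the relative uncertainty is:
uz/z = sqrt((ux/x)^2 + (uy/y)^2)
Relative uncertainties: ux/x = 2.97/24.7 = 0.120243
uy/y = 0.87/40.3 = 0.021588
z = 24.7 * 40.3 = 995.4
uz = 995.4 * sqrt(0.120243^2 + 0.021588^2) = 121.605

121.605


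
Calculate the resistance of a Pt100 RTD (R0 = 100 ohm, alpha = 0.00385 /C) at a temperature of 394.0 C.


The RTD equation: Rt = R0 * (1 + alpha * T).
Rt = 100 * (1 + 0.00385 * 394.0)
Rt = 100 * (1 + 1.5169)
Rt = 100 * 2.5169
Rt = 251.69 ohm

251.69 ohm


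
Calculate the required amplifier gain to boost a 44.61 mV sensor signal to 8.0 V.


Gain = Vout / Vin (converting to same units).
G = 8.0 V / 44.61 mV
G = 8000.0 mV / 44.61 mV
G = 179.33

179.33


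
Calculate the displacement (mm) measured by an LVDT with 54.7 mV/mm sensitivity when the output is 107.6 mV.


Displacement = Vout / sensitivity.
d = 107.6 / 54.7
d = 1.967 mm

1.967 mm


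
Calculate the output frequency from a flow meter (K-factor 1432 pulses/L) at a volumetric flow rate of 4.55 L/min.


Frequency = K * Q / 60 (converting L/min to L/s).
f = 1432 * 4.55 / 60
f = 6515.6 / 60
f = 108.59 Hz

108.59 Hz


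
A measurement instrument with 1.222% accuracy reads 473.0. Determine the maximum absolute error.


Absolute error = (accuracy% / 100) * reading.
Error = (1.222 / 100) * 473.0
Error = 0.01222 * 473.0
Error = 5.7801

5.7801


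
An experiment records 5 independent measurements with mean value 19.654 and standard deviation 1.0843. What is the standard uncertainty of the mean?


The standard uncertainty for Type A evaluation is u = s / sqrt(n).
u = 1.0843 / sqrt(5)
u = 1.0843 / 2.2361
u = 0.4849

0.4849


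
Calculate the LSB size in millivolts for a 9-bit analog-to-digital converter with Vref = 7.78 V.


The resolution (LSB) of an ADC is Vref / 2^n.
LSB = 7.78 / 2^9
LSB = 7.78 / 512
LSB = 0.01519531 V = 15.1953125 mV

15.1953125 mV


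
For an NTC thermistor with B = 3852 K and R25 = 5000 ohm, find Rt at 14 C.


NTC thermistor equation: Rt = R25 * exp(B * (1/T - 1/T25)).
T in Kelvin: 287.15 K, T25 = 298.15 K
1/T - 1/T25 = 1/287.15 - 1/298.15 = 0.00012848
B * (1/T - 1/T25) = 3852 * 0.00012848 = 0.4949
Rt = 5000 * exp(0.4949) = 8201.8 ohm

8201.8 ohm


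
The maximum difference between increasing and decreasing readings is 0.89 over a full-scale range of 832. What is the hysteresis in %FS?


Hysteresis = (max difference / full scale) * 100%.
H = (0.89 / 832) * 100
H = 0.107 %FS

0.107 %FS


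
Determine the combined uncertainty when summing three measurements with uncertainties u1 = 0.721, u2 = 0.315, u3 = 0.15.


For a sum of independent quantities, uc = sqrt(u1^2 + u2^2 + u3^2).
uc = sqrt(0.721^2 + 0.315^2 + 0.15^2)
uc = sqrt(0.519841 + 0.099225 + 0.0225)
uc = 0.801

0.801


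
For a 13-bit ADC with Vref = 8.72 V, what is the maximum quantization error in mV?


The maximum quantization error is +/- LSB/2.
LSB = Vref / 2^n = 8.72 / 8192 = 0.00106445 V
Max error = LSB / 2 = 0.00106445 / 2 = 0.00053223 V
Max error = 0.5322 mV

0.5322 mV


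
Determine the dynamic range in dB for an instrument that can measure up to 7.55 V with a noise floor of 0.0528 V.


Dynamic range = 20 * log10(Vmax / Vnoise).
DR = 20 * log10(7.55 / 0.0528)
DR = 20 * log10(142.99)
DR = 43.11 dB

43.11 dB


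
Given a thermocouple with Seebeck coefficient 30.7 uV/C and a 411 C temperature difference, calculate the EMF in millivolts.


The thermocouple output V = sensitivity * dT.
V = 30.7 uV/C * 411 C
V = 12617.7 uV
V = 12.618 mV

12.618 mV


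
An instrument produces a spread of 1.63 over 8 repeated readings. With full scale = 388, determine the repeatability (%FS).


Repeatability = (spread / full scale) * 100%.
R = (1.63 / 388) * 100
R = 0.42 %FS

0.42 %FS


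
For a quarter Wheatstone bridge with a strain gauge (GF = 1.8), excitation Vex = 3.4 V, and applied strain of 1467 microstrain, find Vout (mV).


Quarter bridge output: Vout = (GF * epsilon * Vex) / 4.
Vout = (1.8 * 1467e-6 * 3.4) / 4
Vout = 0.00897804 / 4 V
Vout = 0.00224451 V = 2.2445 mV

2.2445 mV


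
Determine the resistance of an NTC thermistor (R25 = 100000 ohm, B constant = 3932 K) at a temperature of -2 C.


NTC thermistor equation: Rt = R25 * exp(B * (1/T - 1/T25)).
T in Kelvin: 271.15 K, T25 = 298.15 K
1/T - 1/T25 = 1/271.15 - 1/298.15 = 0.00033398
B * (1/T - 1/T25) = 3932 * 0.00033398 = 1.3132
Rt = 100000 * exp(1.3132) = 371807.5 ohm

371807.5 ohm


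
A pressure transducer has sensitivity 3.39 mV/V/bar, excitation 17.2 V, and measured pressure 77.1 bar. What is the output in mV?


Output = sensitivity * Vex * P.
Vout = 3.39 * 17.2 * 77.1
Vout = 58.308 * 77.1
Vout = 4495.55 mV

4495.55 mV


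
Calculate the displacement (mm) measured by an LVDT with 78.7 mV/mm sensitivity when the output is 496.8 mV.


Displacement = Vout / sensitivity.
d = 496.8 / 78.7
d = 6.313 mm

6.313 mm


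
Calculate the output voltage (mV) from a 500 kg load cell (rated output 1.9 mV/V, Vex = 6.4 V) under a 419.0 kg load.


Vout = rated_output * Vex * (load / capacity).
Vout = 1.9 * 6.4 * (419.0 / 500)
Vout = 1.9 * 6.4 * 0.838
Vout = 10.19 mV

10.19 mV


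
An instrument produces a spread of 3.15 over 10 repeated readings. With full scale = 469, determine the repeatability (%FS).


Repeatability = (spread / full scale) * 100%.
R = (3.15 / 469) * 100
R = 0.672 %FS

0.672 %FS


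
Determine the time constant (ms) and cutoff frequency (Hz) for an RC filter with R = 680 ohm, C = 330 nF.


Time constant: tau = R * C.
tau = 680 * 3.30e-07 = 0.0002244 s
tau = 0.2244 ms
Cutoff frequency: fc = 1 / (2*pi*R*C).
fc = 1 / (2*pi*0.0002244) = 709.25 Hz

tau = 0.2244 ms, fc = 709.25 Hz


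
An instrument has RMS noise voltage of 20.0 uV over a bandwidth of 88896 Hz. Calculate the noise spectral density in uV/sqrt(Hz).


Noise spectral density = Vrms / sqrt(BW).
NSD = 20.0 / sqrt(88896)
NSD = 20.0 / 298.1543
NSD = 0.0671 uV/sqrt(Hz)

0.0671 uV/sqrt(Hz)


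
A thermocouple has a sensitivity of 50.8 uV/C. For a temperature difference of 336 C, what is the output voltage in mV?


The thermocouple output V = sensitivity * dT.
V = 50.8 uV/C * 336 C
V = 17068.8 uV
V = 17.069 mV

17.069 mV


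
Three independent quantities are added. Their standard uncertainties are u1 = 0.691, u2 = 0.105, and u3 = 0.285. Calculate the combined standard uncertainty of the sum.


For a sum of independent quantities, uc = sqrt(u1^2 + u2^2 + u3^2).
uc = sqrt(0.691^2 + 0.105^2 + 0.285^2)
uc = sqrt(0.477481 + 0.011025 + 0.081225)
uc = 0.7548

0.7548


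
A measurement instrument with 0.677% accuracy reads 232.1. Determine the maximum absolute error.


Absolute error = (accuracy% / 100) * reading.
Error = (0.677 / 100) * 232.1
Error = 0.00677 * 232.1
Error = 1.5713

1.5713


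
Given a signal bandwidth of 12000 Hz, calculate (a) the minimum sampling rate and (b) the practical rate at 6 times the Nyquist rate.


By Nyquist theorem, fs_min = 2 * fmax.
fs_min = 2 * 12000 = 24000 Hz
Practical rate = 6 * fs_min = 6 * 24000 = 144000 Hz

fs_min = 24000 Hz, fs_practical = 144000 Hz


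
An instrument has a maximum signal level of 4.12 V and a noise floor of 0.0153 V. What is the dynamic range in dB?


Dynamic range = 20 * log10(Vmax / Vnoise).
DR = 20 * log10(4.12 / 0.0153)
DR = 20 * log10(269.28)
DR = 48.6 dB

48.6 dB


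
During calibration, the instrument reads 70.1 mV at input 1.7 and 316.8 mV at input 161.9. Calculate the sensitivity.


Sensitivity = (y2 - y1) / (x2 - x1).
S = (316.8 - 70.1) / (161.9 - 1.7)
S = 246.7 / 160.2
S = 1.54 mV/unit

1.54 mV/unit


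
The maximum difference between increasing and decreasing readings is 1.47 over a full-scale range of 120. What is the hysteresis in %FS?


Hysteresis = (max difference / full scale) * 100%.
H = (1.47 / 120) * 100
H = 1.225 %FS

1.225 %FS


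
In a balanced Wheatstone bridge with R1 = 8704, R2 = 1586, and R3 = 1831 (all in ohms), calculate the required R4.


At balance: R1*R4 = R2*R3, so R4 = R2*R3/R1.
R4 = 1586 * 1831 / 8704
R4 = 2903966 / 8704
R4 = 333.64 ohm

333.64 ohm


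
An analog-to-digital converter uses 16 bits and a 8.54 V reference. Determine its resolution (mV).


The resolution (LSB) of an ADC is Vref / 2^n.
LSB = 8.54 / 2^16
LSB = 8.54 / 65536
LSB = 0.00013031 V = 0.13031006 mV

0.13031006 mV


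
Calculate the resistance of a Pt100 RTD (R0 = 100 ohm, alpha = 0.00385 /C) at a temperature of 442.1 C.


The RTD equation: Rt = R0 * (1 + alpha * T).
Rt = 100 * (1 + 0.00385 * 442.1)
Rt = 100 * (1 + 1.702085)
Rt = 100 * 2.702085
Rt = 270.209 ohm

270.209 ohm


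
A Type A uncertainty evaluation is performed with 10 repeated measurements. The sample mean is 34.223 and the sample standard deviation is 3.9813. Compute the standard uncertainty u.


The standard uncertainty for Type A evaluation is u = s / sqrt(n).
u = 3.9813 / sqrt(10)
u = 3.9813 / 3.1623
u = 1.259

1.259


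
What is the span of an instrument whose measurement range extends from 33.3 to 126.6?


Span = upper range - lower range.
Span = 126.6 - (33.3)
Span = 93.3

93.3


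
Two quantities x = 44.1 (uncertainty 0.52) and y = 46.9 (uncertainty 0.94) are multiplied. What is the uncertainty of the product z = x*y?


For a product z = x*y, the relative uncertainty is:
uz/z = sqrt((ux/x)^2 + (uy/y)^2)
Relative uncertainties: ux/x = 0.52/44.1 = 0.011791
uy/y = 0.94/46.9 = 0.020043
z = 44.1 * 46.9 = 2068.3
uz = 2068.3 * sqrt(0.011791^2 + 0.020043^2) = 48.096

48.096


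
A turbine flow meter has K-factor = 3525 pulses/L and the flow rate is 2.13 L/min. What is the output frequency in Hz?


Frequency = K * Q / 60 (converting L/min to L/s).
f = 3525 * 2.13 / 60
f = 7508.25 / 60
f = 125.14 Hz

125.14 Hz


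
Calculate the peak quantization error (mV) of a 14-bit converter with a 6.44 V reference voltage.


The maximum quantization error is +/- LSB/2.
LSB = Vref / 2^n = 6.44 / 16384 = 0.00039307 V
Max error = LSB / 2 = 0.00039307 / 2 = 0.00019653 V
Max error = 0.1965 mV

0.1965 mV


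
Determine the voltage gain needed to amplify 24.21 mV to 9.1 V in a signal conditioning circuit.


Gain = Vout / Vin (converting to same units).
G = 9.1 V / 24.21 mV
G = 9100.0 mV / 24.21 mV
G = 375.88

375.88


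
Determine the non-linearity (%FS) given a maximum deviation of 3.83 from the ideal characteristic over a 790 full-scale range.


Linearity error = (max deviation / full scale) * 100%.
Linearity = (3.83 / 790) * 100
Linearity = 0.485 %FS

0.485 %FS


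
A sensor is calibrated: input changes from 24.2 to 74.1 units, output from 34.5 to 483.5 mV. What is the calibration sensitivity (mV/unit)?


Sensitivity = (y2 - y1) / (x2 - x1).
S = (483.5 - 34.5) / (74.1 - 24.2)
S = 449.0 / 49.9
S = 8.998 mV/unit

8.998 mV/unit


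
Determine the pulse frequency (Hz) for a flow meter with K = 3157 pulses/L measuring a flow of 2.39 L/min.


Frequency = K * Q / 60 (converting L/min to L/s).
f = 3157 * 2.39 / 60
f = 7545.23 / 60
f = 125.75 Hz

125.75 Hz


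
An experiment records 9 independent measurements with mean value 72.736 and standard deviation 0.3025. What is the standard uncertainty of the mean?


The standard uncertainty for Type A evaluation is u = s / sqrt(n).
u = 0.3025 / sqrt(9)
u = 0.3025 / 3.0
u = 0.1008

0.1008


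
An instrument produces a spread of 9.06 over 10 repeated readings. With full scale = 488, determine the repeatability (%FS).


Repeatability = (spread / full scale) * 100%.
R = (9.06 / 488) * 100
R = 1.857 %FS

1.857 %FS


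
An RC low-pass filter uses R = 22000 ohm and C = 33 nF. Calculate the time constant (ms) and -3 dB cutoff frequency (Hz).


Time constant: tau = R * C.
tau = 22000 * 3.30e-08 = 0.000726 s
tau = 0.726 ms
Cutoff frequency: fc = 1 / (2*pi*R*C).
fc = 1 / (2*pi*0.000726) = 219.22 Hz

tau = 0.726 ms, fc = 219.22 Hz


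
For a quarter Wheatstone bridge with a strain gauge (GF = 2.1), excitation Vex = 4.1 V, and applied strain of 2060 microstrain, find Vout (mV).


Quarter bridge output: Vout = (GF * epsilon * Vex) / 4.
Vout = (2.1 * 2060e-6 * 4.1) / 4
Vout = 0.0177366 / 4 V
Vout = 0.00443415 V = 4.4341 mV

4.4341 mV


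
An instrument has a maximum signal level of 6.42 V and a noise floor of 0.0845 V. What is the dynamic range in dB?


Dynamic range = 20 * log10(Vmax / Vnoise).
DR = 20 * log10(6.42 / 0.0845)
DR = 20 * log10(75.98)
DR = 37.61 dB

37.61 dB


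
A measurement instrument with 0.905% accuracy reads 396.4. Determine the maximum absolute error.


Absolute error = (accuracy% / 100) * reading.
Error = (0.905 / 100) * 396.4
Error = 0.00905 * 396.4
Error = 3.5874

3.5874


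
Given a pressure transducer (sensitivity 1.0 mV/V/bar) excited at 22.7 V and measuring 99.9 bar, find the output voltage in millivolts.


Output = sensitivity * Vex * P.
Vout = 1.0 * 22.7 * 99.9
Vout = 22.7 * 99.9
Vout = 2267.73 mV

2267.73 mV


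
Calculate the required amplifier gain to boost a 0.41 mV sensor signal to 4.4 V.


Gain = Vout / Vin (converting to same units).
G = 4.4 V / 0.41 mV
G = 4400.0 mV / 0.41 mV
G = 10731.71

10731.71


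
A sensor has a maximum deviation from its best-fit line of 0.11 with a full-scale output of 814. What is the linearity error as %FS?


Linearity error = (max deviation / full scale) * 100%.
Linearity = (0.11 / 814) * 100
Linearity = 0.014 %FS

0.014 %FS


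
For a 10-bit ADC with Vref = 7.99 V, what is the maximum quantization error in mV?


The maximum quantization error is +/- LSB/2.
LSB = Vref / 2^n = 7.99 / 1024 = 0.00780273 V
Max error = LSB / 2 = 0.00780273 / 2 = 0.00390137 V
Max error = 3.9014 mV

3.9014 mV


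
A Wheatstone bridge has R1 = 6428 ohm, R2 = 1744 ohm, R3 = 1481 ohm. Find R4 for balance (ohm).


At balance: R1*R4 = R2*R3, so R4 = R2*R3/R1.
R4 = 1744 * 1481 / 6428
R4 = 2582864 / 6428
R4 = 401.81 ohm

401.81 ohm


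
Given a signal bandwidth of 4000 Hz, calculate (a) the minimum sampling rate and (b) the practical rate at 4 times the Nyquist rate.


By Nyquist theorem, fs_min = 2 * fmax.
fs_min = 2 * 4000 = 8000 Hz
Practical rate = 4 * fs_min = 4 * 8000 = 32000 Hz

fs_min = 8000 Hz, fs_practical = 32000 Hz


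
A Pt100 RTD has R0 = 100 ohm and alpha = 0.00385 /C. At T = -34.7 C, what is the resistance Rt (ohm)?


The RTD equation: Rt = R0 * (1 + alpha * T).
Rt = 100 * (1 + 0.00385 * -34.7)
Rt = 100 * (1 + -0.133595)
Rt = 100 * 0.866405
Rt = 86.641 ohm

86.641 ohm


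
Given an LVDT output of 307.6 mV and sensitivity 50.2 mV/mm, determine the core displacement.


Displacement = Vout / sensitivity.
d = 307.6 / 50.2
d = 6.127 mm

6.127 mm


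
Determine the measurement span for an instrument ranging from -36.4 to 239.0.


Span = upper range - lower range.
Span = 239.0 - (-36.4)
Span = 275.4

275.4


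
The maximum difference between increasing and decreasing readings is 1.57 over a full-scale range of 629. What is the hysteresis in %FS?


Hysteresis = (max difference / full scale) * 100%.
H = (1.57 / 629) * 100
H = 0.25 %FS

0.25 %FS


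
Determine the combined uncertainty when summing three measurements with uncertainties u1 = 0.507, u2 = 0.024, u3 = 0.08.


For a sum of independent quantities, uc = sqrt(u1^2 + u2^2 + u3^2).
uc = sqrt(0.507^2 + 0.024^2 + 0.08^2)
uc = sqrt(0.257049 + 0.000576 + 0.0064)
uc = 0.5138

0.5138


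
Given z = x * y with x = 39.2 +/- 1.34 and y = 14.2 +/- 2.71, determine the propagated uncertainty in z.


For a product z = x*y, the relative uncertainty is:
uz/z = sqrt((ux/x)^2 + (uy/y)^2)
Relative uncertainties: ux/x = 1.34/39.2 = 0.034184
uy/y = 2.71/14.2 = 0.190845
z = 39.2 * 14.2 = 556.6
uz = 556.6 * sqrt(0.034184^2 + 0.190845^2) = 107.923

107.923


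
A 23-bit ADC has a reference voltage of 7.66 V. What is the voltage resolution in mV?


The resolution (LSB) of an ADC is Vref / 2^n.
LSB = 7.66 / 2^23
LSB = 7.66 / 8388608
LSB = 9.1e-07 V = 0.00091314 mV

0.00091314 mV


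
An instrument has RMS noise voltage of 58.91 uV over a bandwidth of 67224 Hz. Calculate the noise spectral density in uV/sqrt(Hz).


Noise spectral density = Vrms / sqrt(BW).
NSD = 58.91 / sqrt(67224)
NSD = 58.91 / 259.2759
NSD = 0.2272 uV/sqrt(Hz)

0.2272 uV/sqrt(Hz)


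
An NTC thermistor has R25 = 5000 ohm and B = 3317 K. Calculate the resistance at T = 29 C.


NTC thermistor equation: Rt = R25 * exp(B * (1/T - 1/T25)).
T in Kelvin: 302.15 K, T25 = 298.15 K
1/T - 1/T25 = 1/302.15 - 1/298.15 = -4.44e-05
B * (1/T - 1/T25) = 3317 * -4.44e-05 = -0.1473
Rt = 5000 * exp(-0.1473) = 4315.3 ohm

4315.3 ohm


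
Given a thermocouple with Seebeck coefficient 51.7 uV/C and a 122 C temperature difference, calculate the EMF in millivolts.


The thermocouple output V = sensitivity * dT.
V = 51.7 uV/C * 122 C
V = 6307.4 uV
V = 6.307 mV

6.307 mV


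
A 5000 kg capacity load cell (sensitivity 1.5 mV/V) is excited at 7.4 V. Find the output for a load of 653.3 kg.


Vout = rated_output * Vex * (load / capacity).
Vout = 1.5 * 7.4 * (653.3 / 5000)
Vout = 1.5 * 7.4 * 0.13066
Vout = 1.45 mV

1.45 mV


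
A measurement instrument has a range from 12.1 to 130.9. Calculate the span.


Span = upper range - lower range.
Span = 130.9 - (12.1)
Span = 118.8

118.8


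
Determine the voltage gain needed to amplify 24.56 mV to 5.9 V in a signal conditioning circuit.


Gain = Vout / Vin (converting to same units).
G = 5.9 V / 24.56 mV
G = 5900.0 mV / 24.56 mV
G = 240.23

240.23


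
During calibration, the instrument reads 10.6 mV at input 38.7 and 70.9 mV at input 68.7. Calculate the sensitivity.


Sensitivity = (y2 - y1) / (x2 - x1).
S = (70.9 - 10.6) / (68.7 - 38.7)
S = 60.3 / 30.0
S = 2.01 mV/unit

2.01 mV/unit
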